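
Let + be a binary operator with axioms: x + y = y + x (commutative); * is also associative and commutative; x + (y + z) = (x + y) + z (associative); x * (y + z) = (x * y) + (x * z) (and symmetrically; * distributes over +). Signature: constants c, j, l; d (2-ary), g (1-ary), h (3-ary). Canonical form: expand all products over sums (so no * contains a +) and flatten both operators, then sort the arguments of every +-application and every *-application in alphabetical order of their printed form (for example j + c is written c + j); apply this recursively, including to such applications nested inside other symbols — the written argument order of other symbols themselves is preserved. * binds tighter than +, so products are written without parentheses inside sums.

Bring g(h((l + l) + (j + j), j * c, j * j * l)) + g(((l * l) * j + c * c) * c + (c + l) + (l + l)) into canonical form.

Answer: g(c + c * c * c + c * j * l * l + l + l + l) + g(h(j + j + l + l, c * j, j * j * l))

Derivation:
Expand products over sums:  g(h(j + j + l + l, c * j, j * j * l)) + g(c + c * c * c + c * j * l * l + l + l + l)
Order the arguments:  g(c + c * c * c + c * j * l * l + l + l + l) + g(h(j + j + l + l, c * j, j * j * l))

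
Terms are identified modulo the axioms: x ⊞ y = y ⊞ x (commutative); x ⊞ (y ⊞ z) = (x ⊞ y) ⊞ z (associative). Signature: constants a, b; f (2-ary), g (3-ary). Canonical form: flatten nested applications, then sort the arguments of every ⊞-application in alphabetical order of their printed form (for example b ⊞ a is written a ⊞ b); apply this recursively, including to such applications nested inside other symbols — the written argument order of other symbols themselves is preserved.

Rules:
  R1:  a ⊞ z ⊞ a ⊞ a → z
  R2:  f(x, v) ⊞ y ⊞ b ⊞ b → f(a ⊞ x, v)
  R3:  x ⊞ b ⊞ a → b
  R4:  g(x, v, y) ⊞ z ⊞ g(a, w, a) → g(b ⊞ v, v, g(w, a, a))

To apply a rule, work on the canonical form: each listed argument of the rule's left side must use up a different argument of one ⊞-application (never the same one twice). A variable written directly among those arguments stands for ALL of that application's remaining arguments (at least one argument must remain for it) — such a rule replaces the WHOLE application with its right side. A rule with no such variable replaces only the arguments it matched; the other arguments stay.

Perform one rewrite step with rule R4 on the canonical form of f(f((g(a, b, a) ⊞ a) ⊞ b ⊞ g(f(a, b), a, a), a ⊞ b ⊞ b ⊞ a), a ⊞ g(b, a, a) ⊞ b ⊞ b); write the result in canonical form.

Answer: f(f(g(a ⊞ b, a, g(b, a, a)), a ⊞ a ⊞ b ⊞ b), a ⊞ b ⊞ b ⊞ g(b, a, a))

Derivation:
Canonical form:  f(f(a ⊞ b ⊞ g(a, b, a) ⊞ g(f(a, b), a, a), a ⊞ a ⊞ b ⊞ b), a ⊞ b ⊞ b ⊞ g(b, a, a))
R4 matches:  uses g(a, b, a), g(f(a, b), a, a);  v := a, w := b, x := f(a, b), y := a, z := a ⊞ b
The extension variable absorbs all remaining arguments, so the whole application is rewritten.
Giving:  f(f(g(a ⊞ b, a, g(b, a, a)), a ⊞ a ⊞ b ⊞ b), a ⊞ b ⊞ b ⊞ g(b, a, a))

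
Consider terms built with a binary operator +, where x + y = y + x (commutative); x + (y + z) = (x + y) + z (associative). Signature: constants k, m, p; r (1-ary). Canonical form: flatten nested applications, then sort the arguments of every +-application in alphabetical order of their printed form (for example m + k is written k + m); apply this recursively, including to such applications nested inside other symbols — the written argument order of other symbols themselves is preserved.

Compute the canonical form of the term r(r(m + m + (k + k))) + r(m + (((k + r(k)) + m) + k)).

Answer: r(k + k + m + m + r(k)) + r(r(k + k + m + m))

Derivation:
Simplify inside:  r(r(m + m + (k + k)))  →  r(r(k + k + m + m))
Simplify inside:  r(m + (((k + r(k)) + m) + k))  →  r(k + k + m + m + r(k))
Sort arguments:  r(k + k + m + m + r(k)) + r(r(k + k + m + m))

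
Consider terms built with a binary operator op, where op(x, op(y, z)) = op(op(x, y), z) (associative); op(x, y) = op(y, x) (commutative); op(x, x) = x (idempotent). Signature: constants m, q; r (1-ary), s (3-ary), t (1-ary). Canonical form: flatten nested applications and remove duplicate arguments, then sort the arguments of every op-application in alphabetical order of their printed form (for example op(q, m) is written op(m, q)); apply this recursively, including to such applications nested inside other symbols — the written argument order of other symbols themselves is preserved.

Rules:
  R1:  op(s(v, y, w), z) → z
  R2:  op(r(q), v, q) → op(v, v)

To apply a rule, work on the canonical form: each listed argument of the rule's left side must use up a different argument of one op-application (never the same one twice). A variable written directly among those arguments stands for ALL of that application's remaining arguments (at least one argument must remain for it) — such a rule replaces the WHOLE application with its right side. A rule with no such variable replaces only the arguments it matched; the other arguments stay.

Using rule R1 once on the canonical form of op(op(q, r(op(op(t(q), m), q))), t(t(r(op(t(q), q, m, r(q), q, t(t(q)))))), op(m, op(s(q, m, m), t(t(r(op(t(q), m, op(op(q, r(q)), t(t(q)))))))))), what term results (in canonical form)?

Canonical form:  op(m, q, r(op(m, q, t(q))), s(q, m, m), t(t(r(op(m, q, r(q), t(q), t(t(q)))))))
Apply R1:  consuming s(q, m, m);  v := q, w := m, y := m, z := op(m, q, r(op(m, q, t(q))), t(t(r(op(m, q, r(q), t(q), t(t(q)))))))
Every leftover argument binds to the variable; the entire application is replaced.
New term:  op(m, q, r(op(m, q, t(q))), t(t(r(op(m, q, r(q), t(q), t(t(q)))))))

Answer: op(m, q, r(op(m, q, t(q))), t(t(r(op(m, q, r(q), t(q), t(t(q)))))))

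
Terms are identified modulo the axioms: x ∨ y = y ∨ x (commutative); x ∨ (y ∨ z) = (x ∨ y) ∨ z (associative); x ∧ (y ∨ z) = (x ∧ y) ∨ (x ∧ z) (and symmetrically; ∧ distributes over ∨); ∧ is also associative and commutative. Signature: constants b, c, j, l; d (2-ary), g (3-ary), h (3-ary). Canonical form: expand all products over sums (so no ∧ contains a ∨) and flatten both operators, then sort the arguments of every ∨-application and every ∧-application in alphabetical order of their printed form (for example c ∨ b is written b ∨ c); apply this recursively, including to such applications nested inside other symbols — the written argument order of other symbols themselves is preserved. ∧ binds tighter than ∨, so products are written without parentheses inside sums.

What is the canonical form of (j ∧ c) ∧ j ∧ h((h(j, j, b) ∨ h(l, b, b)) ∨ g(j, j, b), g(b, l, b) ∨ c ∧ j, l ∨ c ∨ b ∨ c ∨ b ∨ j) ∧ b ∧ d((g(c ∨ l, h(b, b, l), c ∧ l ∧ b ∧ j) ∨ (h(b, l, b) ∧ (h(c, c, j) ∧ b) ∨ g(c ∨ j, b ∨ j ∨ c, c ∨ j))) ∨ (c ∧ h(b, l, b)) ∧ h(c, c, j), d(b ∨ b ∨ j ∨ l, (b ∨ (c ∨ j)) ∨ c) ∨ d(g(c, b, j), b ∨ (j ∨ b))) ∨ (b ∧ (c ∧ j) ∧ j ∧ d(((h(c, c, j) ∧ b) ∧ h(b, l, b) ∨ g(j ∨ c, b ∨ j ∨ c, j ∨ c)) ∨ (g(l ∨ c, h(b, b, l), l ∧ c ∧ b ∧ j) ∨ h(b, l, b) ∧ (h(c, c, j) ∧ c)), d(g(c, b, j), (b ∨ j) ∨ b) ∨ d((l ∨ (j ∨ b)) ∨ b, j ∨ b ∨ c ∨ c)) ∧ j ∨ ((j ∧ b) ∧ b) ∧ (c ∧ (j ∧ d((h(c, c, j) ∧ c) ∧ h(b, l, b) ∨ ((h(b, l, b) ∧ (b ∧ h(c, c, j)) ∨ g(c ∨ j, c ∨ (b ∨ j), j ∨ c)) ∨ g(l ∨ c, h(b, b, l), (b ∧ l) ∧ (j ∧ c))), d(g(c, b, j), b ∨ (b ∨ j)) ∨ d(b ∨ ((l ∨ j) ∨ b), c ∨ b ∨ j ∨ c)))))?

Answer: b ∧ b ∧ c ∧ d(b ∧ h(b, l, b) ∧ h(c, c, j) ∨ c ∧ h(b, l, b) ∧ h(c, c, j) ∨ g(c ∨ j, b ∨ c ∨ j, c ∨ j) ∨ g(c ∨ l, h(b, b, l), b ∧ c ∧ j ∧ l), d(b ∨ b ∨ j ∨ l, b ∨ c ∨ c ∨ j) ∨ d(g(c, b, j), b ∨ b ∨ j)) ∧ j ∧ j ∨ b ∧ c ∧ d(b ∧ h(b, l, b) ∧ h(c, c, j) ∨ c ∧ h(b, l, b) ∧ h(c, c, j) ∨ g(c ∨ j, b ∨ c ∨ j, c ∨ j) ∨ g(c ∨ l, h(b, b, l), b ∧ c ∧ j ∧ l), d(b ∨ b ∨ j ∨ l, b ∨ c ∨ c ∨ j) ∨ d(g(c, b, j), b ∨ b ∨ j)) ∧ h(g(j, j, b) ∨ h(j, j, b) ∨ h(l, b, b), c ∧ j ∨ g(b, l, b), b ∨ b ∨ c ∨ c ∨ j ∨ l) ∧ j ∧ j ∨ b ∧ c ∧ d(b ∧ h(b, l, b) ∧ h(c, c, j) ∨ c ∧ h(b, l, b) ∧ h(c, c, j) ∨ g(c ∨ j, b ∨ c ∨ j, c ∨ j) ∨ g(c ∨ l, h(b, b, l), b ∧ c ∧ j ∧ l), d(b ∨ b ∨ j ∨ l, b ∨ c ∨ c ∨ j) ∨ d(g(c, b, j), b ∨ b ∨ j)) ∧ j ∧ j ∧ j

Derivation:
Merge nested applications:  b ∧ c ∧ d(b ∧ h(b, l, b) ∧ h(c, c, j) ∨ c ∧ h(b, l, b) ∧ h(c, c, j) ∨ g(c ∨ j, b ∨ c ∨ j, c ∨ j) ∨ g(c ∨ l, h(b, b, l), b ∧ c ∧ j ∧ l), d(b ∨ b ∨ j ∨ l, b ∨ c ∨ c ∨ j) ∨ d(g(c, b, j), b ∨ b ∨ j)) ∧ h(g(j, j, b) ∨ h(j, j, b) ∨ h(l, b, b), c ∧ j ∨ g(b, l, b), b ∨ b ∨ c ∨ c ∨ j ∨ l) ∧ j ∧ j ∨ b ∧ c ∧ d(b ∧ h(b, l, b) ∧ h(c, c, j) ∨ c ∧ h(b, l, b) ∧ h(c, c, j) ∨ g(c ∨ j, b ∨ c ∨ j, c ∨ j) ∨ g(c ∨ l, h(b, b, l), b ∧ c ∧ j ∧ l), d(b ∨ b ∨ j ∨ l, b ∨ c ∨ c ∨ j) ∨ d(g(c, b, j), b ∨ b ∨ j)) ∧ j ∧ j ∧ j ∨ b ∧ b ∧ c ∧ d(b ∧ h(b, l, b) ∧ h(c, c, j) ∨ c ∧ h(b, l, b) ∧ h(c, c, j) ∨ g(c ∨ j, b ∨ c ∨ j, c ∨ j) ∨ g(c ∨ l, h(b, b, l), b ∧ c ∧ j ∧ l), d(b ∨ b ∨ j ∨ l, b ∨ c ∨ c ∨ j) ∨ d(g(c, b, j), b ∨ b ∨ j)) ∧ j ∧ j
Order the arguments:  b ∧ b ∧ c ∧ d(b ∧ h(b, l, b) ∧ h(c, c, j) ∨ c ∧ h(b, l, b) ∧ h(c, c, j) ∨ g(c ∨ j, b ∨ c ∨ j, c ∨ j) ∨ g(c ∨ l, h(b, b, l), b ∧ c ∧ j ∧ l), d(b ∨ b ∨ j ∨ l, b ∨ c ∨ c ∨ j) ∨ d(g(c, b, j), b ∨ b ∨ j)) ∧ j ∧ j ∨ b ∧ c ∧ d(b ∧ h(b, l, b) ∧ h(c, c, j) ∨ c ∧ h(b, l, b) ∧ h(c, c, j) ∨ g(c ∨ j, b ∨ c ∨ j, c ∨ j) ∨ g(c ∨ l, h(b, b, l), b ∧ c ∧ j ∧ l), d(b ∨ b ∨ j ∨ l, b ∨ c ∨ c ∨ j) ∨ d(g(c, b, j), b ∨ b ∨ j)) ∧ h(g(j, j, b) ∨ h(j, j, b) ∨ h(l, b, b), c ∧ j ∨ g(b, l, b), b ∨ b ∨ c ∨ c ∨ j ∨ l) ∧ j ∧ j ∨ b ∧ c ∧ d(b ∧ h(b, l, b) ∧ h(c, c, j) ∨ c ∧ h(b, l, b) ∧ h(c, c, j) ∨ g(c ∨ j, b ∨ c ∨ j, c ∨ j) ∨ g(c ∨ l, h(b, b, l), b ∧ c ∧ j ∧ l), d(b ∨ b ∨ j ∨ l, b ∨ c ∨ c ∨ j) ∨ d(g(c, b, j), b ∨ b ∨ j)) ∧ j ∧ j ∧ j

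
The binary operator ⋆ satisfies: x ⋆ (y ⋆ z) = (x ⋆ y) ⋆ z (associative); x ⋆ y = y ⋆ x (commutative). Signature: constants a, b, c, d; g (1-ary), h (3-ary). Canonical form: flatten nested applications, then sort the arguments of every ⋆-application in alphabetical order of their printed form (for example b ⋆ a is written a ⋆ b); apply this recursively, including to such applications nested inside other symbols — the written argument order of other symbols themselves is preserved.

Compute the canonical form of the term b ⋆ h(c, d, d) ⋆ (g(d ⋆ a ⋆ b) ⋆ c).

Answer: b ⋆ c ⋆ g(a ⋆ b ⋆ d) ⋆ h(c, d, d)

Derivation:
Flatten:  b ⋆ h(c, d, d) ⋆ g(d ⋆ a ⋆ b) ⋆ c
Canonicalize subterm:  g(d ⋆ a ⋆ b)  →  g(a ⋆ b ⋆ d)
Sort arguments:  b ⋆ c ⋆ g(a ⋆ b ⋆ d) ⋆ h(c, d, d)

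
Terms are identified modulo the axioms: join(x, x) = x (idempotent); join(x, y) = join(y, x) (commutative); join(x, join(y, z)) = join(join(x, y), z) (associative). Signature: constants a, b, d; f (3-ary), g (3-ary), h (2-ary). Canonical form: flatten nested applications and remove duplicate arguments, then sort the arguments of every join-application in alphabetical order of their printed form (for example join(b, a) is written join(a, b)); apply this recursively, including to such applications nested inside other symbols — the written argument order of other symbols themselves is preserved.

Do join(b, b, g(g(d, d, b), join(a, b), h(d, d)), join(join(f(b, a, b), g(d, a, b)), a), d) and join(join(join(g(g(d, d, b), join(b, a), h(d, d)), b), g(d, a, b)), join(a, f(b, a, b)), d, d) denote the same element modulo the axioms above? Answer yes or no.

Answer: yes — both canonical forms are join(a, b, d, f(b, a, b), g(d, a, b), g(g(d, d, b), join(a, b), h(d, d)))

Derivation:
Left:  join(b, b, g(g(d, d, b), join(a, b), h(d, d)), join(join(f(b, a, b), g(d, a, b)), a), d)
  Un-nest:  join(b, b, g(g(d, d, b), join(a, b), h(d, d)), f(b, a, b), g(d, a, b), a, d)
  Idempotence:  drop duplicate b
  Sort:  join(a, b, d, f(b, a, b), g(d, a, b), g(g(d, d, b), join(a, b), h(d, d)))
Right:  join(join(join(g(g(d, d, b), join(b, a), h(d, d)), b), g(d, a, b)), join(a, f(b, a, b)), d, d)
  Merge nested applications:  join(g(g(d, d, b), join(b, a), h(d, d)), b, g(d, a, b), a, f(b, a, b), d, d)
  Simplify inside:  g(g(d, d, b), join(b, a), h(d, d))  →  g(g(d, d, b), join(a, b), h(d, d))
  Drop duplicates:  drop duplicate d
  Sort:  join(a, b, d, f(b, a, b), g(d, a, b), g(g(d, d, b), join(a, b), h(d, d)))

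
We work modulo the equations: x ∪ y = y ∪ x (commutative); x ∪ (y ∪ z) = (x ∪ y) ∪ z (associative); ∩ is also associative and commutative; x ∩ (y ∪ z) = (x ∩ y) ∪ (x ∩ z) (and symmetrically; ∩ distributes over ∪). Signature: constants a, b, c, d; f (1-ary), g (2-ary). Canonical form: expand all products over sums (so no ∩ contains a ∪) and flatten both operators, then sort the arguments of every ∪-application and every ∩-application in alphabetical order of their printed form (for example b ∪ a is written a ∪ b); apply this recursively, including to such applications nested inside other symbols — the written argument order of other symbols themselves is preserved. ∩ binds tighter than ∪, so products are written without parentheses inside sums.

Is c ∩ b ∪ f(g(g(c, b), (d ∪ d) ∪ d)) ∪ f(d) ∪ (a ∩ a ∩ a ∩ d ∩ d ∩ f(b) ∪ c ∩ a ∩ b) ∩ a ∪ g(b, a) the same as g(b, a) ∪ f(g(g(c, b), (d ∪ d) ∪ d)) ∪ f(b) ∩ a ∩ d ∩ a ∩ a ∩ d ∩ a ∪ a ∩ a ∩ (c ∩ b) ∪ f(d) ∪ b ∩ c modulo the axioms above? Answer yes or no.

Answer: yes — both canonical forms are a ∩ a ∩ a ∩ a ∩ d ∩ d ∩ f(b) ∪ a ∩ a ∩ b ∩ c ∪ b ∩ c ∪ f(d) ∪ f(g(g(c, b), d ∪ d ∪ d)) ∪ g(b, a)

Derivation:
Left:  c ∩ b ∪ f(g(g(c, b), (d ∪ d) ∪ d)) ∪ f(d) ∪ (a ∩ a ∩ a ∩ d ∩ d ∩ f(b) ∪ c ∩ a ∩ b) ∩ a ∪ g(b, a)
  Distribute:  b ∩ c ∪ f(g(g(c, b), d ∪ d ∪ d)) ∪ f(d) ∪ a ∩ a ∩ a ∩ a ∩ d ∩ d ∩ f(b) ∪ a ∩ a ∩ b ∩ c ∪ g(b, a)
  Order the arguments:  a ∩ a ∩ a ∩ a ∩ d ∩ d ∩ f(b) ∪ a ∩ a ∩ b ∩ c ∪ b ∩ c ∪ f(d) ∪ f(g(g(c, b), d ∪ d ∪ d)) ∪ g(b, a)
Right:  g(b, a) ∪ f(g(g(c, b), (d ∪ d) ∪ d)) ∪ f(b) ∩ a ∩ d ∩ a ∩ a ∩ d ∩ a ∪ a ∩ a ∩ (c ∩ b) ∪ f(d) ∪ b ∩ c
  Merge nested applications:  g(b, a) ∪ f(g(g(c, b), d ∪ d ∪ d)) ∪ a ∩ a ∩ a ∩ a ∩ d ∩ d ∩ f(b) ∪ a ∩ a ∩ b ∩ c ∪ f(d) ∪ b ∩ c
  Order the arguments:  a ∩ a ∩ a ∩ a ∩ d ∩ d ∩ f(b) ∪ a ∩ a ∩ b ∩ c ∪ b ∩ c ∪ f(d) ∪ f(g(g(c, b), d ∪ d ∪ d)) ∪ g(b, a)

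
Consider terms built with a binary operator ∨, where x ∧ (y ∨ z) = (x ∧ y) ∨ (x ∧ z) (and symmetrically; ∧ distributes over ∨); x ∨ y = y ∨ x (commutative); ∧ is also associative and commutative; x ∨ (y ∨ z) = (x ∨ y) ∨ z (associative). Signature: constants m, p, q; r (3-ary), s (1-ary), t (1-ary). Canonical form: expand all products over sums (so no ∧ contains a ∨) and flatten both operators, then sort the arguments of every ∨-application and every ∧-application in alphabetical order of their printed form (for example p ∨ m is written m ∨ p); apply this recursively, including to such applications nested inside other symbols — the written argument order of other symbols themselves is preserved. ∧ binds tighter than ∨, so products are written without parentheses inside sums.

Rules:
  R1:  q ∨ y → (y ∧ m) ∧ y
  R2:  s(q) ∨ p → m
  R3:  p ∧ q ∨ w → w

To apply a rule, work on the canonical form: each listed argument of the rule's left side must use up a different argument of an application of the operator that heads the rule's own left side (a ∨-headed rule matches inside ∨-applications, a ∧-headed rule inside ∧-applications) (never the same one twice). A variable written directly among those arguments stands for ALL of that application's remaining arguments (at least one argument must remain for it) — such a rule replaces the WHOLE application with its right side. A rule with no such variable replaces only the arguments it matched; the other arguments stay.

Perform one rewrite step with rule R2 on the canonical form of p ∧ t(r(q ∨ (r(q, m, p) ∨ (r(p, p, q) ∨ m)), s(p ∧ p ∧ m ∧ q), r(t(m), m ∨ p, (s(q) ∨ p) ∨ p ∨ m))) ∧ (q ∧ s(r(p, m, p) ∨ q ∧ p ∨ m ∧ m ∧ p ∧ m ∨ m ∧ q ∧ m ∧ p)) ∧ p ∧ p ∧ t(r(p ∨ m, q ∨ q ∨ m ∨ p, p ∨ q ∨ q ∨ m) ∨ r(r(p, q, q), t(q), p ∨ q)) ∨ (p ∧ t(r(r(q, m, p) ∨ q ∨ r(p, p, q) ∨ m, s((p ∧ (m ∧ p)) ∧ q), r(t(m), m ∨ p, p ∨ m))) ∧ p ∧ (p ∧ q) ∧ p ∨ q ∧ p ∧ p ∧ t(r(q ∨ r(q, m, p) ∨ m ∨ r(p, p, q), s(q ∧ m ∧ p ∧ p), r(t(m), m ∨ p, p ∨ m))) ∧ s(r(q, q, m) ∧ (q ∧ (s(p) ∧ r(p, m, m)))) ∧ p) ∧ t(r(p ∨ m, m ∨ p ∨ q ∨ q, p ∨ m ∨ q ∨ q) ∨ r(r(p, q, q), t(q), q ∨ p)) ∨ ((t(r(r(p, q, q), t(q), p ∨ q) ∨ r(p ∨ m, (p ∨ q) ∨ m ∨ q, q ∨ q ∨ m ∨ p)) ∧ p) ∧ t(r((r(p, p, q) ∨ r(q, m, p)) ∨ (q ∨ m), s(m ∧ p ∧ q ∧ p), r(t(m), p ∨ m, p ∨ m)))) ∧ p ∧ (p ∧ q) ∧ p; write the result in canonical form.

Canonical form:  p ∧ p ∧ p ∧ p ∧ q ∧ t(r(m ∨ p, m ∨ p ∨ q ∨ q, m ∨ p ∨ q ∨ q) ∨ r(r(p, q, q), t(q), p ∨ q)) ∧ t(r(m ∨ q ∨ r(p, p, q) ∨ r(q, m, p), s(m ∧ p ∧ p ∧ q), r(t(m), m ∨ p, m ∨ p))) ∨ p ∧ p ∧ p ∧ p ∧ q ∧ t(r(m ∨ p, m ∨ p ∨ q ∨ q, m ∨ p ∨ q ∨ q) ∨ r(r(p, q, q), t(q), p ∨ q)) ∧ t(r(m ∨ q ∨ r(p, p, q) ∨ r(q, m, p), s(m ∧ p ∧ p ∧ q), r(t(m), m ∨ p, m ∨ p))) ∨ p ∧ p ∧ p ∧ q ∧ s(m ∧ m ∧ m ∧ p ∨ m ∧ m ∧ p ∧ q ∨ p ∧ q ∨ r(p, m, p)) ∧ t(r(m ∨ p, m ∨ p ∨ q ∨ q, m ∨ p ∨ q ∨ q) ∨ r(r(p, q, q), t(q), p ∨ q)) ∧ t(r(m ∨ q ∨ r(p, p, q) ∨ r(q, m, p), s(m ∧ p ∧ p ∧ q), r(t(m), m ∨ p, m ∨ p ∨ p ∨ s(q)))) ∨ p ∧ p ∧ p ∧ q ∧ s(q ∧ r(p, m, m) ∧ r(q, q, m) ∧ s(p)) ∧ t(r(m ∨ p, m ∨ p ∨ q ∨ q, m ∨ p ∨ q ∨ q) ∨ r(r(p, q, q), t(q), p ∨ q)) ∧ t(r(m ∨ q ∨ r(p, p, q) ∨ r(q, m, p), s(m ∧ p ∧ p ∧ q), r(t(m), m ∨ p, m ∨ p)))
R2 matches:  uses p, s(q)
Giving:  p ∧ p ∧ p ∧ p ∧ q ∧ t(r(m ∨ p, m ∨ p ∨ q ∨ q, m ∨ p ∨ q ∨ q) ∨ r(r(p, q, q), t(q), p ∨ q)) ∧ t(r(m ∨ q ∨ r(p, p, q) ∨ r(q, m, p), s(m ∧ p ∧ p ∧ q), r(t(m), m ∨ p, m ∨ p))) ∨ p ∧ p ∧ p ∧ p ∧ q ∧ t(r(m ∨ p, m ∨ p ∨ q ∨ q, m ∨ p ∨ q ∨ q) ∨ r(r(p, q, q), t(q), p ∨ q)) ∧ t(r(m ∨ q ∨ r(p, p, q) ∨ r(q, m, p), s(m ∧ p ∧ p ∧ q), r(t(m), m ∨ p, m ∨ p))) ∨ p ∧ p ∧ p ∧ q ∧ s(m ∧ m ∧ m ∧ p ∨ m ∧ m ∧ p ∧ q ∨ p ∧ q ∨ r(p, m, p)) ∧ t(r(m ∨ p, m ∨ p ∨ q ∨ q, m ∨ p ∨ q ∨ q) ∨ r(r(p, q, q), t(q), p ∨ q)) ∧ t(r(m ∨ q ∨ r(p, p, q) ∨ r(q, m, p), s(m ∧ p ∧ p ∧ q), r(t(m), m ∨ p, m ∨ m ∨ p))) ∨ p ∧ p ∧ p ∧ q ∧ s(q ∧ r(p, m, m) ∧ r(q, q, m) ∧ s(p)) ∧ t(r(m ∨ p, m ∨ p ∨ q ∨ q, m ∨ p ∨ q ∨ q) ∨ r(r(p, q, q), t(q), p ∨ q)) ∧ t(r(m ∨ q ∨ r(p, p, q) ∨ r(q, m, p), s(m ∧ p ∧ p ∧ q), r(t(m), m ∨ p, m ∨ p)))

Answer: p ∧ p ∧ p ∧ p ∧ q ∧ t(r(m ∨ p, m ∨ p ∨ q ∨ q, m ∨ p ∨ q ∨ q) ∨ r(r(p, q, q), t(q), p ∨ q)) ∧ t(r(m ∨ q ∨ r(p, p, q) ∨ r(q, m, p), s(m ∧ p ∧ p ∧ q), r(t(m), m ∨ p, m ∨ p))) ∨ p ∧ p ∧ p ∧ p ∧ q ∧ t(r(m ∨ p, m ∨ p ∨ q ∨ q, m ∨ p ∨ q ∨ q) ∨ r(r(p, q, q), t(q), p ∨ q)) ∧ t(r(m ∨ q ∨ r(p, p, q) ∨ r(q, m, p), s(m ∧ p ∧ p ∧ q), r(t(m), m ∨ p, m ∨ p))) ∨ p ∧ p ∧ p ∧ q ∧ s(m ∧ m ∧ m ∧ p ∨ m ∧ m ∧ p ∧ q ∨ p ∧ q ∨ r(p, m, p)) ∧ t(r(m ∨ p, m ∨ p ∨ q ∨ q, m ∨ p ∨ q ∨ q) ∨ r(r(p, q, q), t(q), p ∨ q)) ∧ t(r(m ∨ q ∨ r(p, p, q) ∨ r(q, m, p), s(m ∧ p ∧ p ∧ q), r(t(m), m ∨ p, m ∨ m ∨ p))) ∨ p ∧ p ∧ p ∧ q ∧ s(q ∧ r(p, m, m) ∧ r(q, q, m) ∧ s(p)) ∧ t(r(m ∨ p, m ∨ p ∨ q ∨ q, m ∨ p ∨ q ∨ q) ∨ r(r(p, q, q), t(q), p ∨ q)) ∧ t(r(m ∨ q ∨ r(p, p, q) ∨ r(q, m, p), s(m ∧ p ∧ p ∧ q), r(t(m), m ∨ p, m ∨ p)))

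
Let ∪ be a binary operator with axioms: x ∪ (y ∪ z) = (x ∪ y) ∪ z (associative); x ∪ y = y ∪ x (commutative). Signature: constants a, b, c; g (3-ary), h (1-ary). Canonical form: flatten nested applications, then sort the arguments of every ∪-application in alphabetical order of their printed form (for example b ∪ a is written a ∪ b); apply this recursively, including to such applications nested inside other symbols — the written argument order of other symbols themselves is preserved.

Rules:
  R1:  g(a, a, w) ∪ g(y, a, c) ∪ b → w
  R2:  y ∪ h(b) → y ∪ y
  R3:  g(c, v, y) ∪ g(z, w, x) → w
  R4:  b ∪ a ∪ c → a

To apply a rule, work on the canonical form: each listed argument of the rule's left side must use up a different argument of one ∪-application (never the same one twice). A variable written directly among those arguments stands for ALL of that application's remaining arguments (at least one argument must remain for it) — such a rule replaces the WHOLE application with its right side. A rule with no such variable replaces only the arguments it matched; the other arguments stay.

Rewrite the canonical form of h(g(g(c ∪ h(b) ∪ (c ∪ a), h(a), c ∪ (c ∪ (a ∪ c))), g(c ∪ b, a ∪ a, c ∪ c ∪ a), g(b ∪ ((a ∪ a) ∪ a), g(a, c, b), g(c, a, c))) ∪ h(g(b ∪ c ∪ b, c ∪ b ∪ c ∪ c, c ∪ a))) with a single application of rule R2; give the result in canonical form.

Answer: h(g(g(a ∪ a ∪ c ∪ c ∪ c ∪ c, h(a), a ∪ c ∪ c ∪ c), g(b ∪ c, a ∪ a, a ∪ c ∪ c), g(a ∪ a ∪ a ∪ b, g(a, c, b), g(c, a, c))) ∪ h(g(b ∪ b ∪ c, b ∪ c ∪ c ∪ c, a ∪ c)))

Derivation:
Canonical form:  h(g(g(a ∪ c ∪ c ∪ h(b), h(a), a ∪ c ∪ c ∪ c), g(b ∪ c, a ∪ a, a ∪ c ∪ c), g(a ∪ a ∪ a ∪ b, g(a, c, b), g(c, a, c))) ∪ h(g(b ∪ b ∪ c, b ∪ c ∪ c ∪ c, a ∪ c)))
Match R2:  consume h(b);  y := a ∪ c ∪ c
The extension variable absorbs all remaining arguments, so the whole application is rewritten.
New term:  h(g(g(a ∪ a ∪ c ∪ c ∪ c ∪ c, h(a), a ∪ c ∪ c ∪ c), g(b ∪ c, a ∪ a, a ∪ c ∪ c), g(a ∪ a ∪ a ∪ b, g(a, c, b), g(c, a, c))) ∪ h(g(b ∪ b ∪ c, b ∪ c ∪ c ∪ c, a ∪ c)))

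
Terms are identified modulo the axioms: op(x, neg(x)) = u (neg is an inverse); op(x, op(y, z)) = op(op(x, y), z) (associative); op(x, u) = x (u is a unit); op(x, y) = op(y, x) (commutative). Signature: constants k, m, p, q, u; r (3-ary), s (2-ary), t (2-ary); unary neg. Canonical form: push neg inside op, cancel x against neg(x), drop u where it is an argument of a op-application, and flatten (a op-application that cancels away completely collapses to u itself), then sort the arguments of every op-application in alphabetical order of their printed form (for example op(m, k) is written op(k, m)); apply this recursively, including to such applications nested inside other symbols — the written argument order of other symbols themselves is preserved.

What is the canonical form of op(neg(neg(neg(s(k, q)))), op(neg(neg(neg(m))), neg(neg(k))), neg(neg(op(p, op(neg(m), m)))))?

Answer: op(k, neg(m), neg(s(k, q)), p)

Derivation:
Push neg inside:  distribute neg over op and collapse double neg
Combine occurrences:  op(neg(s(k, q)), neg(m), k, p)
Sort arguments:  op(k, neg(m), neg(s(k, q)), p)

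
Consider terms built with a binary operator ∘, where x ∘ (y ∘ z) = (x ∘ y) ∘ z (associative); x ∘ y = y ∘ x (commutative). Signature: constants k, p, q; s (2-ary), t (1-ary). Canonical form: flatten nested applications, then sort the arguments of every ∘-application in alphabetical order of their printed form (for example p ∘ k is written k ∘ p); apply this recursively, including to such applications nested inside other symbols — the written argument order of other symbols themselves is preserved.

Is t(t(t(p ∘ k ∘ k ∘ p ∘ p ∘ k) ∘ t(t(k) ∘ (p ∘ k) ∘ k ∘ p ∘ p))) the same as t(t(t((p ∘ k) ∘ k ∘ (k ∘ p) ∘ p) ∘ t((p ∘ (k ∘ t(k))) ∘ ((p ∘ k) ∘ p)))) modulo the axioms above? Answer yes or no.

Answer: yes — both canonical forms are t(t(t(k ∘ k ∘ k ∘ p ∘ p ∘ p) ∘ t(k ∘ k ∘ p ∘ p ∘ p ∘ t(k))))

Derivation:
Left:  t(t(t(p ∘ k ∘ k ∘ p ∘ p ∘ k) ∘ t(t(k) ∘ (p ∘ k) ∘ k ∘ p ∘ p)))
  Focus inside:  t(p ∘ k ∘ k ∘ p ∘ p ∘ k) ∘ t(t(k) ∘ (p ∘ k) ∘ k ∘ p ∘ p)
  Simplify inside:  t(p ∘ k ∘ k ∘ p ∘ p ∘ k)  →  t(k ∘ k ∘ k ∘ p ∘ p ∘ p)
  Inside:  t(t(k) ∘ (p ∘ k) ∘ k ∘ p ∘ p)  →  t(k ∘ k ∘ p ∘ p ∘ p ∘ t(k))
  Sort arguments:  t(k ∘ k ∘ k ∘ p ∘ p ∘ p) ∘ t(k ∘ k ∘ p ∘ p ∘ p ∘ t(k))
  Put back:  t(t(t(k ∘ k ∘ k ∘ p ∘ p ∘ p) ∘ t(k ∘ k ∘ p ∘ p ∘ p ∘ t(k))))
Right:  t(t(t((p ∘ k) ∘ k ∘ (k ∘ p) ∘ p) ∘ t((p ∘ (k ∘ t(k))) ∘ ((p ∘ k) ∘ p))))
  Focus inside:  t((p ∘ k) ∘ k ∘ (k ∘ p) ∘ p) ∘ t((p ∘ (k ∘ t(k))) ∘ ((p ∘ k) ∘ p))
  Canonicalize subterm:  t((p ∘ k) ∘ k ∘ (k ∘ p) ∘ p)  →  t(k ∘ k ∘ k ∘ p ∘ p ∘ p)
  Inside:  t((p ∘ (k ∘ t(k))) ∘ ((p ∘ k) ∘ p))  →  t(k ∘ k ∘ p ∘ p ∘ p ∘ t(k))
  Sort arguments:  t(k ∘ k ∘ k ∘ p ∘ p ∘ p) ∘ t(k ∘ k ∘ p ∘ p ∘ p ∘ t(k))
  Put back:  t(t(t(k ∘ k ∘ k ∘ p ∘ p ∘ p) ∘ t(k ∘ k ∘ p ∘ p ∘ p ∘ t(k))))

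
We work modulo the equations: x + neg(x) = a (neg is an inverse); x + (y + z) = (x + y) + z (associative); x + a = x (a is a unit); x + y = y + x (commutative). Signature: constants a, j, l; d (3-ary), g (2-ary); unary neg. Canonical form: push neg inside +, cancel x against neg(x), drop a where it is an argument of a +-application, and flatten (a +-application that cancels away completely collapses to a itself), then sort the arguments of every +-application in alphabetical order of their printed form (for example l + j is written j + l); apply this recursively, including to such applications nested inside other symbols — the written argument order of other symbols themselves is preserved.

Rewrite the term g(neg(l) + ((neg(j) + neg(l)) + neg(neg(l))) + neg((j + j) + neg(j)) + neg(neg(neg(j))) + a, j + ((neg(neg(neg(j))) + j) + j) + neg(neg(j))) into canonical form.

Answer: g(neg(j) + neg(j) + neg(j) + neg(l), j + j + j)

Derivation:
Work inside:  neg(l) + ((neg(j) + neg(l)) + neg(neg(l))) + neg((j + j) + neg(j)) + neg(neg(neg(j))) + a
Push neg inside:  distribute neg over + and collapse double neg
Collect:  neg(l) + neg(j) + neg(j) + neg(j)
Sort arguments:  neg(j) + neg(j) + neg(j) + neg(l)
Rebuild:  g(neg(j) + neg(j) + neg(j) + neg(l), j + j + j)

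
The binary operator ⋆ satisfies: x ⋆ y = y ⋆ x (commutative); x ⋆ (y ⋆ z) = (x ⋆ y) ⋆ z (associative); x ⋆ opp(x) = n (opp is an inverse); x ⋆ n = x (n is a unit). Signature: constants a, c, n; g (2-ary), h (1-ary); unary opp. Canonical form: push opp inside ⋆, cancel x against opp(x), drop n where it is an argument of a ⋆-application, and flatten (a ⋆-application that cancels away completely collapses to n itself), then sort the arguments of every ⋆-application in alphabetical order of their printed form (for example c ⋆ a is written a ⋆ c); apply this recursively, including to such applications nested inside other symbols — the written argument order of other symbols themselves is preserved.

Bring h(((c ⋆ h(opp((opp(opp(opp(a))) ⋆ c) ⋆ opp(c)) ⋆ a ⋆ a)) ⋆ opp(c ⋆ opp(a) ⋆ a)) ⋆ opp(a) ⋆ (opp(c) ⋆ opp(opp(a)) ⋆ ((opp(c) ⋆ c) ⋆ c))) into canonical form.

Answer: h(h(a ⋆ a ⋆ a))

Derivation:
Work inside:  ((c ⋆ h(opp((opp(opp(opp(a))) ⋆ c) ⋆ opp(c)) ⋆ a ⋆ a)) ⋆ opp(c ⋆ opp(a) ⋆ a)) ⋆ opp(a) ⋆ (opp(c) ⋆ opp(opp(a)) ⋆ ((opp(c) ⋆ c) ⋆ c))
Push opp inside:  distribute opp over ⋆ and collapse double opp
Cancel inverse pairs:  c cancels; a cancels
Collect terms:  h(a ⋆ a ⋆ a)
Reassemble:  h(h(a ⋆ a ⋆ a))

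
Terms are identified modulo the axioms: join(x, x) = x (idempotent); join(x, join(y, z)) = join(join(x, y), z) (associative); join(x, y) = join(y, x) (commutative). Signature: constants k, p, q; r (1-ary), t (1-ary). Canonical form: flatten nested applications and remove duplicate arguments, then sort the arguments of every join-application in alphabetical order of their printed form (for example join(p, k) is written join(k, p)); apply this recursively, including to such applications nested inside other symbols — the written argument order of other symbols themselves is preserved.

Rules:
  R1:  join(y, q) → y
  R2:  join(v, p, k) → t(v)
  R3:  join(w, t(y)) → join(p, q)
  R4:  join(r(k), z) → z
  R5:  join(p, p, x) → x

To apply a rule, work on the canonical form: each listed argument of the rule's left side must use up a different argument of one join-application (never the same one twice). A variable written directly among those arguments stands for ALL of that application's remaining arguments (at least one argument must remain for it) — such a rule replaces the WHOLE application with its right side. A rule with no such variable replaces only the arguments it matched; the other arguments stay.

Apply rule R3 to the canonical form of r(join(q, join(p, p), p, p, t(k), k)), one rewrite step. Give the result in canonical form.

Answer: r(join(p, q))

Derivation:
Canonical form:  r(join(k, p, q, t(k)))
Apply R3:  consuming t(k);  w := join(k, p, q), y := k
The variable takes the whole remainder — replace the entire application.
New term:  r(join(p, q))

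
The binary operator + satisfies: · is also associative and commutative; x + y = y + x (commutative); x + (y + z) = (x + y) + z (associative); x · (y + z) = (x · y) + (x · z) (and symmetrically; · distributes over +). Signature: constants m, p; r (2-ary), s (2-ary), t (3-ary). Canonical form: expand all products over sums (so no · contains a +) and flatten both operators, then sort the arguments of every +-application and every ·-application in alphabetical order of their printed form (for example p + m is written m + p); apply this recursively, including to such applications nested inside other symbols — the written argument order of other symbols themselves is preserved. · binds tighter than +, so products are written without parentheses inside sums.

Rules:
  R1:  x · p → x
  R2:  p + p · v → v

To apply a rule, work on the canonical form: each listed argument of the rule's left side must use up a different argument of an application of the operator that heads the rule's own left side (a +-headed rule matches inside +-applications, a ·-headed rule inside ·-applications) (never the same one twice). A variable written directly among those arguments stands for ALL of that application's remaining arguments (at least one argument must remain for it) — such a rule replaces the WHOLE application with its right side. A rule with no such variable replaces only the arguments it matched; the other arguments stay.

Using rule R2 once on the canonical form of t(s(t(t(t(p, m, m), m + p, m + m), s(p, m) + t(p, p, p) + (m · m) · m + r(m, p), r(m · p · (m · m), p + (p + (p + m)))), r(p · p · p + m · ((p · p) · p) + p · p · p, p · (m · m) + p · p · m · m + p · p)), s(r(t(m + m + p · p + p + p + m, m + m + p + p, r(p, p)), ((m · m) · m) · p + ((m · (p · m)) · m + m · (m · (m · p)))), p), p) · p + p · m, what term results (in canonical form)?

Canonical form:  m · p + p · t(s(t(t(t(p, m, m), m + p, m + m), m · m · m + r(m, p) + s(p, m) + t(p, p, p), r(m · m · m · p, m + p + p + p)), r(m · p · p · p + p · p · p + p · p · p, m · m · p + m · m · p · p + p · p)), s(r(t(m + m + m + p + p + p · p, m + m + p + p, r(p, p)), m · m · m · p + m · m · m · p + m · m · m · p), p), p)
Apply R2:  consuming p, p · p;  v := p
Result:  m · p + p · t(s(t(t(t(p, m, m), m + p, m + m), m · m · m + r(m, p) + s(p, m) + t(p, p, p), r(m · m · m · p, m + p + p + p)), r(m · p · p · p + p · p · p + p · p · p, m · m · p + m · m · p · p + p · p)), s(r(t(m + m + m + p + p, m + m + p + p, r(p, p)), m · m · m · p + m · m · m · p + m · m · m · p), p), p)

Answer: m · p + p · t(s(t(t(t(p, m, m), m + p, m + m), m · m · m + r(m, p) + s(p, m) + t(p, p, p), r(m · m · m · p, m + p + p + p)), r(m · p · p · p + p · p · p + p · p · p, m · m · p + m · m · p · p + p · p)), s(r(t(m + m + m + p + p, m + m + p + p, r(p, p)), m · m · m · p + m · m · m · p + m · m · m · p), p), p)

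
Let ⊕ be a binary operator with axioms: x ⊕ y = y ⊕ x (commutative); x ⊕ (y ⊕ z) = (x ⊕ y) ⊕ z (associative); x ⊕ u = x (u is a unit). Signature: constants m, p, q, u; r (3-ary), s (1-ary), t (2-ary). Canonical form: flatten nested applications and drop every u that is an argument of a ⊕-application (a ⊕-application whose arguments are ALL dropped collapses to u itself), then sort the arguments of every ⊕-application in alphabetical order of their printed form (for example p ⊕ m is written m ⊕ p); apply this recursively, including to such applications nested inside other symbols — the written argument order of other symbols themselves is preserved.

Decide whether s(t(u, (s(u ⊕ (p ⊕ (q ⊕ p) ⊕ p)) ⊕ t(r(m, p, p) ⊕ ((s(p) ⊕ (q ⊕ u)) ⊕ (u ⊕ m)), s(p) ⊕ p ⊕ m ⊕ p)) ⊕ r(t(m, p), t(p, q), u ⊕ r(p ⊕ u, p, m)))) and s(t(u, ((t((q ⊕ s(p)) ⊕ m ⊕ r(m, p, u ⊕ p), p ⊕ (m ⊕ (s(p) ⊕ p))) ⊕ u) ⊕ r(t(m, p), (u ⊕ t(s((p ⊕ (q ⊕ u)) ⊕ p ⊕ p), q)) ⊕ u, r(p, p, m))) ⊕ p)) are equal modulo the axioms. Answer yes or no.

Answer: no — s(t(u, r(t(m, p), t(p, q), r(p, p, m)) ⊕ s(p ⊕ p ⊕ p ⊕ q) ⊕ t(m ⊕ q ⊕ r(m, p, p) ⊕ s(p), m ⊕ p ⊕ p ⊕ s(p)))) vs s(t(u, p ⊕ r(t(m, p), t(s(p ⊕ p ⊕ p ⊕ q), q), r(p, p, m)) ⊕ t(m ⊕ q ⊕ r(m, p, p) ⊕ s(p), m ⊕ p ⊕ p ⊕ s(p))))

Derivation:
Left:  s(t(u, (s(u ⊕ (p ⊕ (q ⊕ p) ⊕ p)) ⊕ t(r(m, p, p) ⊕ ((s(p) ⊕ (q ⊕ u)) ⊕ (u ⊕ m)), s(p) ⊕ p ⊕ m ⊕ p)) ⊕ r(t(m, p), t(p, q), u ⊕ r(p ⊕ u, p, m))))
  Focus inside:  (s(u ⊕ (p ⊕ (q ⊕ p) ⊕ p)) ⊕ t(r(m, p, p) ⊕ ((s(p) ⊕ (q ⊕ u)) ⊕ (u ⊕ m)), s(p) ⊕ p ⊕ m ⊕ p)) ⊕ r(t(m, p), t(p, q), u ⊕ r(p ⊕ u, p, m))
  Merge nested applications:  s(u ⊕ (p ⊕ (q ⊕ p) ⊕ p)) ⊕ t(r(m, p, p) ⊕ ((s(p) ⊕ (q ⊕ u)) ⊕ (u ⊕ m)), s(p) ⊕ p ⊕ m ⊕ p) ⊕ r(t(m, p), t(p, q), u ⊕ r(p ⊕ u, p, m))
  Canonicalize subterm:  s(u ⊕ (p ⊕ (q ⊕ p) ⊕ p))  →  s(p ⊕ p ⊕ p ⊕ q)
  Simplify inside:  t(r(m, p, p) ⊕ ((s(p) ⊕ (q ⊕ u)) ⊕ (u ⊕ m)), s(p) ⊕ p ⊕ m ⊕ p)  →  t(m ⊕ q ⊕ r(m, p, p) ⊕ s(p), m ⊕ p ⊕ p ⊕ s(p))
  Simplify inside:  r(t(m, p), t(p, q), u ⊕ r(p ⊕ u, p, m))  →  r(t(m, p), t(p, q), r(p, p, m))
  Sort:  r(t(m, p), t(p, q), r(p, p, m)) ⊕ s(p ⊕ p ⊕ p ⊕ q) ⊕ t(m ⊕ q ⊕ r(m, p, p) ⊕ s(p), m ⊕ p ⊕ p ⊕ s(p))
  Rebuild:  s(t(u, r(t(m, p), t(p, q), r(p, p, m)) ⊕ s(p ⊕ p ⊕ p ⊕ q) ⊕ t(m ⊕ q ⊕ r(m, p, p) ⊕ s(p), m ⊕ p ⊕ p ⊕ s(p))))
Right:  s(t(u, ((t((q ⊕ s(p)) ⊕ m ⊕ r(m, p, u ⊕ p), p ⊕ (m ⊕ (s(p) ⊕ p))) ⊕ u) ⊕ r(t(m, p), (u ⊕ t(s((p ⊕ (q ⊕ u)) ⊕ p ⊕ p), q)) ⊕ u, r(p, p, m))) ⊕ p))
  Focus inside:  ((t((q ⊕ s(p)) ⊕ m ⊕ r(m, p, u ⊕ p), p ⊕ (m ⊕ (s(p) ⊕ p))) ⊕ u) ⊕ r(t(m, p), (u ⊕ t(s((p ⊕ (q ⊕ u)) ⊕ p ⊕ p), q)) ⊕ u, r(p, p, m))) ⊕ p
  Flatten:  t((q ⊕ s(p)) ⊕ m ⊕ r(m, p, u ⊕ p), p ⊕ (m ⊕ (s(p) ⊕ p))) ⊕ u ⊕ r(t(m, p), (u ⊕ t(s((p ⊕ (q ⊕ u)) ⊕ p ⊕ p), q)) ⊕ u, r(p, p, m)) ⊕ p
  Inside:  t((q ⊕ s(p)) ⊕ m ⊕ r(m, p, u ⊕ p), p ⊕ (m ⊕ (s(p) ⊕ p)))  →  t(m ⊕ q ⊕ r(m, p, p) ⊕ s(p), m ⊕ p ⊕ p ⊕ s(p))
  Canonicalize subterm:  r(t(m, p), (u ⊕ t(s((p ⊕ (q ⊕ u)) ⊕ p ⊕ p), q)) ⊕ u, r(p, p, m))  →  r(t(m, p), t(s(p ⊕ p ⊕ p ⊕ q), q), r(p, p, m))
  Units out:  drop u
  Sort arguments:  p ⊕ r(t(m, p), t(s(p ⊕ p ⊕ p ⊕ q), q), r(p, p, m)) ⊕ t(m ⊕ q ⊕ r(m, p, p) ⊕ s(p), m ⊕ p ⊕ p ⊕ s(p))
  Reassemble:  s(t(u, p ⊕ r(t(m, p), t(s(p ⊕ p ⊕ p ⊕ q), q), r(p, p, m)) ⊕ t(m ⊕ q ⊕ r(m, p, p) ⊕ s(p), m ⊕ p ⊕ p ⊕ s(p))))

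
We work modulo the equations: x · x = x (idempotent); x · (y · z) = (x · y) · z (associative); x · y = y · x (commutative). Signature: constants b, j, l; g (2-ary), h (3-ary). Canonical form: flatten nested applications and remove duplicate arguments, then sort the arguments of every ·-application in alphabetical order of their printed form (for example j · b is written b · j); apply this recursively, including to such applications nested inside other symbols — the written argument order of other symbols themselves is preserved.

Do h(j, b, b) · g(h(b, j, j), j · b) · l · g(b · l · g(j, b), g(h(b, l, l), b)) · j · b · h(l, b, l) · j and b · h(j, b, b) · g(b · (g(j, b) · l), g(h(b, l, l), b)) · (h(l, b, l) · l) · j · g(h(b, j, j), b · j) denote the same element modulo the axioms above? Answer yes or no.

Left:  h(j, b, b) · g(h(b, j, j), j · b) · l · g(b · l · g(j, b), g(h(b, l, l), b)) · j · b · h(l, b, l) · j
  Simplify inside:  g(h(b, j, j), j · b)  →  g(h(b, j, j), b · j)
  Canonicalize subterm:  g(b · l · g(j, b), g(h(b, l, l), b))  →  g(b · g(j, b) · l, g(h(b, l, l), b))
  Drop duplicates:  drop duplicate j
  Sort:  b · g(b · g(j, b) · l, g(h(b, l, l), b)) · g(h(b, j, j), b · j) · h(j, b, b) · h(l, b, l) · j · l
Right:  b · h(j, b, b) · g(b · (g(j, b) · l), g(h(b, l, l), b)) · (h(l, b, l) · l) · j · g(h(b, j, j), b · j)
  Flatten:  b · h(j, b, b) · g(b · (g(j, b) · l), g(h(b, l, l), b)) · h(l, b, l) · l · j · g(h(b, j, j), b · j)
  Simplify inside:  g(b · (g(j, b) · l), g(h(b, l, l), b))  →  g(b · g(j, b) · l, g(h(b, l, l), b))
  Sort arguments:  b · g(b · g(j, b) · l, g(h(b, l, l), b)) · g(h(b, j, j), b · j) · h(j, b, b) · h(l, b, l) · j · l

Answer: yes — both canonical forms are b · g(b · g(j, b) · l, g(h(b, l, l), b)) · g(h(b, j, j), b · j) · h(j, b, b) · h(l, b, l) · j · l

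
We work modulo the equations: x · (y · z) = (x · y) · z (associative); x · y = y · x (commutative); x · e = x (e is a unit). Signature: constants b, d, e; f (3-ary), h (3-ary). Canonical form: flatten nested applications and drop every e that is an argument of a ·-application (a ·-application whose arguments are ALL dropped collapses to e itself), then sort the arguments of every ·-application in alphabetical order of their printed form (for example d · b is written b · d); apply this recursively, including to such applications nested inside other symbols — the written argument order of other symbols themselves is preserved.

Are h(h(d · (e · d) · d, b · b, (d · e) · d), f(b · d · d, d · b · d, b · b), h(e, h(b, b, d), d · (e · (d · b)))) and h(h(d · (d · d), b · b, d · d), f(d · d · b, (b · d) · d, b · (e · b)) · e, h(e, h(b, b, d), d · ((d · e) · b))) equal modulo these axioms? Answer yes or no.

Answer: yes — both canonical forms are h(h(d · d · d, b · b, d · d), f(b · d · d, b · d · d, b · b), h(e, h(b, b, d), b · d · d))

Derivation:
Left:  h(h(d · (e · d) · d, b · b, (d · e) · d), f(b · d · d, d · b · d, b · b), h(e, h(b, b, d), d · (e · (d · b))))
  Descend into:  d · (e · (d · b))
  Merge nested applications:  d · e · d · b
  Drop the unit:  drop e
  Order the arguments:  b · d · d
  Put back:  h(h(d · d · d, b · b, d · d), f(b · d · d, b · d · d, b · b), h(e, h(b, b, d), b · d · d))
Right:  h(h(d · (d · d), b · b, d · d), f(d · d · b, (b · d) · d, b · (e · b)) · e, h(e, h(b, b, d), d · ((d · e) · b)))
  Focus inside:  f(d · d · b, (b · d) · d, b · (e · b)) · e
  Simplify inside:  f(d · d · b, (b · d) · d, b · (e · b))  →  f(b · d · d, b · d · d, b · b)
  Unit:  drop e
  Sort:  f(b · d · d, b · d · d, b · b)
  Put back:  h(h(d · d · d, b · b, d · d), f(b · d · d, b · d · d, b · b), h(e, h(b, b, d), b · d · d))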